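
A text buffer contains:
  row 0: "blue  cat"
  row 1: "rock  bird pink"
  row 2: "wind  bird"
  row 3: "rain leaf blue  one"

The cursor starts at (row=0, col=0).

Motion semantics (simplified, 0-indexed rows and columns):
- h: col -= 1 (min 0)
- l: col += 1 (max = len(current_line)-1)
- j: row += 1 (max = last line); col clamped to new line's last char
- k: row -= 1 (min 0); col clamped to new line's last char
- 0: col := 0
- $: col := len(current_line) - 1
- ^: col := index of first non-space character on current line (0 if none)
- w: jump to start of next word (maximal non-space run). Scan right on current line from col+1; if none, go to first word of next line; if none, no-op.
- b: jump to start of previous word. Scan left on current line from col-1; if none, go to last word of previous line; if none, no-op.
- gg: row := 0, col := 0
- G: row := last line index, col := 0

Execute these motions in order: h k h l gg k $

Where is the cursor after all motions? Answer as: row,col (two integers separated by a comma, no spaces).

Answer: 0,8

Derivation:
After 1 (h): row=0 col=0 char='b'
After 2 (k): row=0 col=0 char='b'
After 3 (h): row=0 col=0 char='b'
After 4 (l): row=0 col=1 char='l'
After 5 (gg): row=0 col=0 char='b'
After 6 (k): row=0 col=0 char='b'
After 7 ($): row=0 col=8 char='t'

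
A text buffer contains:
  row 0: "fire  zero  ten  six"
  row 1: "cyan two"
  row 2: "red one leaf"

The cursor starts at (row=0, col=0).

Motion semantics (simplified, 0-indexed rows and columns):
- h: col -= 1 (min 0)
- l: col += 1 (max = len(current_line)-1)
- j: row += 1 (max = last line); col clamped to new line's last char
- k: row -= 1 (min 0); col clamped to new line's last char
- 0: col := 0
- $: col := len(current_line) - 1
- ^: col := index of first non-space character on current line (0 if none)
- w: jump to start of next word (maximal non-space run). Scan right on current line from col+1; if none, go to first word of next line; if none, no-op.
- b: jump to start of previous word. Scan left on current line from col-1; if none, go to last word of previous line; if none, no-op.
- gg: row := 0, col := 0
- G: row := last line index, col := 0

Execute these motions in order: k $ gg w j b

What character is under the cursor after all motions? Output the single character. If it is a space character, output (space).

After 1 (k): row=0 col=0 char='f'
After 2 ($): row=0 col=19 char='x'
After 3 (gg): row=0 col=0 char='f'
After 4 (w): row=0 col=6 char='z'
After 5 (j): row=1 col=6 char='w'
After 6 (b): row=1 col=5 char='t'

Answer: t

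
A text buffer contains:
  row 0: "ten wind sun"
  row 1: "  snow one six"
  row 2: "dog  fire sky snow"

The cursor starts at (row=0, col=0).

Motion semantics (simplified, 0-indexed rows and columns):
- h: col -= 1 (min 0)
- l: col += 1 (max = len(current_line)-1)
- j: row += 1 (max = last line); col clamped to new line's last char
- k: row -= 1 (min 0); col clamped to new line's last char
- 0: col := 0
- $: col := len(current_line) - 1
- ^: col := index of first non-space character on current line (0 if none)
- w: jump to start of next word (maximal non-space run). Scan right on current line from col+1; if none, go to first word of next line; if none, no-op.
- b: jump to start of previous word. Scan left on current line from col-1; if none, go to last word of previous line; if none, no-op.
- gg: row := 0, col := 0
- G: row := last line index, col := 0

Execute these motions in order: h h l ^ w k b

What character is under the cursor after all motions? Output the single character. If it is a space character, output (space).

After 1 (h): row=0 col=0 char='t'
After 2 (h): row=0 col=0 char='t'
After 3 (l): row=0 col=1 char='e'
After 4 (^): row=0 col=0 char='t'
After 5 (w): row=0 col=4 char='w'
After 6 (k): row=0 col=4 char='w'
After 7 (b): row=0 col=0 char='t'

Answer: t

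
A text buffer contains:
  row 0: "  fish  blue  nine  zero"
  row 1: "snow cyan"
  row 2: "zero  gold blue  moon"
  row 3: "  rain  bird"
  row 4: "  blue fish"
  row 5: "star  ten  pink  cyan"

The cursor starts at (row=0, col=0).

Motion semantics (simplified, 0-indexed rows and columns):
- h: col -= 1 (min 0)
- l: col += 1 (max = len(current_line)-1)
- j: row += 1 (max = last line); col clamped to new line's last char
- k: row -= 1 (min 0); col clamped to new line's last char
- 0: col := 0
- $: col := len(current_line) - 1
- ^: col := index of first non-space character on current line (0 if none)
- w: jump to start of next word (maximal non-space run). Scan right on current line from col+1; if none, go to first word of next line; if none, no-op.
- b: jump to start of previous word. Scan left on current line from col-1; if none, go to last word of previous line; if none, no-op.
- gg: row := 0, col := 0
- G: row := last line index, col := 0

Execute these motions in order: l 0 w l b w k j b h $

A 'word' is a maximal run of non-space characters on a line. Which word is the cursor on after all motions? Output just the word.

Answer: cyan

Derivation:
After 1 (l): row=0 col=1 char='_'
After 2 (0): row=0 col=0 char='_'
After 3 (w): row=0 col=2 char='f'
After 4 (l): row=0 col=3 char='i'
After 5 (b): row=0 col=2 char='f'
After 6 (w): row=0 col=8 char='b'
After 7 (k): row=0 col=8 char='b'
After 8 (j): row=1 col=8 char='n'
After 9 (b): row=1 col=5 char='c'
After 10 (h): row=1 col=4 char='_'
After 11 ($): row=1 col=8 char='n'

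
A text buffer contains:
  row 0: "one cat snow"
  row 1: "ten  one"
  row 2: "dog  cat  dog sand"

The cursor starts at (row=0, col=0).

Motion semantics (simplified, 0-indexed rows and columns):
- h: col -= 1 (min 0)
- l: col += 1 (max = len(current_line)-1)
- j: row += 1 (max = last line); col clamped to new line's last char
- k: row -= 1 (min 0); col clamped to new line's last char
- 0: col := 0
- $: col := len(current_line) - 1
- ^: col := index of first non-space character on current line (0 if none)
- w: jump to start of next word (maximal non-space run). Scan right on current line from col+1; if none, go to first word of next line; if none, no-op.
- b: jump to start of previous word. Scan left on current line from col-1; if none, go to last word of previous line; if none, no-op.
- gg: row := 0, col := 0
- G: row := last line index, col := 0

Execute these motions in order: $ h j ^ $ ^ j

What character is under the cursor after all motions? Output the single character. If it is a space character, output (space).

After 1 ($): row=0 col=11 char='w'
After 2 (h): row=0 col=10 char='o'
After 3 (j): row=1 col=7 char='e'
After 4 (^): row=1 col=0 char='t'
After 5 ($): row=1 col=7 char='e'
After 6 (^): row=1 col=0 char='t'
After 7 (j): row=2 col=0 char='d'

Answer: d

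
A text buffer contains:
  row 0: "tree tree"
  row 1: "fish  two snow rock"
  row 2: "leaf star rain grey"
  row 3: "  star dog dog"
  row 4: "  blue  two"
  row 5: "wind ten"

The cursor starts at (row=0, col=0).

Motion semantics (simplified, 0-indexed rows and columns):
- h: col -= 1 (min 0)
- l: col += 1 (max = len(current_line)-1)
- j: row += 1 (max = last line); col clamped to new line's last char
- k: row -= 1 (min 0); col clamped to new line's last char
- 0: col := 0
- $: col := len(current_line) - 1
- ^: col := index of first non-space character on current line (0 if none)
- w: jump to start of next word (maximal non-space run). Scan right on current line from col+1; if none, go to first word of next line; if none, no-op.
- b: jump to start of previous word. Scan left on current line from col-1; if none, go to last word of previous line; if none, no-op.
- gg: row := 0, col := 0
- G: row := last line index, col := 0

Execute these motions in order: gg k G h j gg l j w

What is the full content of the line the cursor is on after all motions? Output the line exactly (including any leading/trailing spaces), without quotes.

After 1 (gg): row=0 col=0 char='t'
After 2 (k): row=0 col=0 char='t'
After 3 (G): row=5 col=0 char='w'
After 4 (h): row=5 col=0 char='w'
After 5 (j): row=5 col=0 char='w'
After 6 (gg): row=0 col=0 char='t'
After 7 (l): row=0 col=1 char='r'
After 8 (j): row=1 col=1 char='i'
After 9 (w): row=1 col=6 char='t'

Answer: fish  two snow rock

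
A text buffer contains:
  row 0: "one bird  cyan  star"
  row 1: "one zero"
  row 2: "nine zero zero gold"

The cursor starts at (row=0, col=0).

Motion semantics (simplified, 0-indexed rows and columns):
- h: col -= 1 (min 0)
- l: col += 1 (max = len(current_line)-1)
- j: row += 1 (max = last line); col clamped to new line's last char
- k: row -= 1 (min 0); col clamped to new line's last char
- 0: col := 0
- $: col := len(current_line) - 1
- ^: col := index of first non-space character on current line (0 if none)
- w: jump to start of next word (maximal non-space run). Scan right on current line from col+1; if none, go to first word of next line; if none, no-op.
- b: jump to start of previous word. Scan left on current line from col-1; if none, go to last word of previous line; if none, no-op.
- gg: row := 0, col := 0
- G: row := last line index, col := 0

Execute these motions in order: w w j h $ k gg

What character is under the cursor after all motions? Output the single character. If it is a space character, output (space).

Answer: o

Derivation:
After 1 (w): row=0 col=4 char='b'
After 2 (w): row=0 col=10 char='c'
After 3 (j): row=1 col=7 char='o'
After 4 (h): row=1 col=6 char='r'
After 5 ($): row=1 col=7 char='o'
After 6 (k): row=0 col=7 char='d'
After 7 (gg): row=0 col=0 char='o'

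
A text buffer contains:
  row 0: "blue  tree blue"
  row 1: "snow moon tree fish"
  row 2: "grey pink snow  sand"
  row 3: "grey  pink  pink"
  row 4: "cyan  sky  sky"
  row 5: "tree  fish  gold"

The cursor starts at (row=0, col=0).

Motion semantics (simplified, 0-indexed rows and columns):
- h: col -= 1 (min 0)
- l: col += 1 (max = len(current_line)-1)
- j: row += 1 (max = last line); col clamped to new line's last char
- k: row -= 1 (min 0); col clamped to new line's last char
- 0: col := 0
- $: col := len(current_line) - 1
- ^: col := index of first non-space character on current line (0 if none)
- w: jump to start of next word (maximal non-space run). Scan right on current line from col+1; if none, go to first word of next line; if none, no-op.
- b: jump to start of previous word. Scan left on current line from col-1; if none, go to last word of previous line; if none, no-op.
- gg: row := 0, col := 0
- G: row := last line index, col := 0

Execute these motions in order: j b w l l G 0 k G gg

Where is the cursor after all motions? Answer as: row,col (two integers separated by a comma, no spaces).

Answer: 0,0

Derivation:
After 1 (j): row=1 col=0 char='s'
After 2 (b): row=0 col=11 char='b'
After 3 (w): row=1 col=0 char='s'
After 4 (l): row=1 col=1 char='n'
After 5 (l): row=1 col=2 char='o'
After 6 (G): row=5 col=0 char='t'
After 7 (0): row=5 col=0 char='t'
After 8 (k): row=4 col=0 char='c'
After 9 (G): row=5 col=0 char='t'
After 10 (gg): row=0 col=0 char='b'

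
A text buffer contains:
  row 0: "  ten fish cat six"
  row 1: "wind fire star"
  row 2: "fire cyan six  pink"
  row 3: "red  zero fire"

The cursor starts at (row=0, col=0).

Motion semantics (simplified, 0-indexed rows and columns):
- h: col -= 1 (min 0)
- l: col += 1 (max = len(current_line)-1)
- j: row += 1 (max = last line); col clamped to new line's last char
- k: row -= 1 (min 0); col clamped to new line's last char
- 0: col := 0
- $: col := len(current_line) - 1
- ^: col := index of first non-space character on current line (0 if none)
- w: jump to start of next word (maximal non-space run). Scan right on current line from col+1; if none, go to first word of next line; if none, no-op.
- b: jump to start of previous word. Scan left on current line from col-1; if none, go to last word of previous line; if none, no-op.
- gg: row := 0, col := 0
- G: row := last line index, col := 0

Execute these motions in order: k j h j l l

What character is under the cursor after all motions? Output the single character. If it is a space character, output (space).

After 1 (k): row=0 col=0 char='_'
After 2 (j): row=1 col=0 char='w'
After 3 (h): row=1 col=0 char='w'
After 4 (j): row=2 col=0 char='f'
After 5 (l): row=2 col=1 char='i'
After 6 (l): row=2 col=2 char='r'

Answer: r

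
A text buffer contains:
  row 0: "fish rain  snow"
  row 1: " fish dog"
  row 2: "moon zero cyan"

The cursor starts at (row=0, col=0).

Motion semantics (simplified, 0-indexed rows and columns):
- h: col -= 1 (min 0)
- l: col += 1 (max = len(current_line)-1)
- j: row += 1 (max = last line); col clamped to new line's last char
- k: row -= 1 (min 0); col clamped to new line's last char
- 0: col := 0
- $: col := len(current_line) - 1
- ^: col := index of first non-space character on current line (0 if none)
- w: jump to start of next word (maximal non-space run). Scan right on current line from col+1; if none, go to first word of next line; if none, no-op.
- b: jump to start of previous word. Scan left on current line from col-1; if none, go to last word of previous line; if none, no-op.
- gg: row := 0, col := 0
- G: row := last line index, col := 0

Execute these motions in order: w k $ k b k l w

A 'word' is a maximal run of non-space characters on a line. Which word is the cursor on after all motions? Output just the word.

Answer: fish

Derivation:
After 1 (w): row=0 col=5 char='r'
After 2 (k): row=0 col=5 char='r'
After 3 ($): row=0 col=14 char='w'
After 4 (k): row=0 col=14 char='w'
After 5 (b): row=0 col=11 char='s'
After 6 (k): row=0 col=11 char='s'
After 7 (l): row=0 col=12 char='n'
After 8 (w): row=1 col=1 char='f'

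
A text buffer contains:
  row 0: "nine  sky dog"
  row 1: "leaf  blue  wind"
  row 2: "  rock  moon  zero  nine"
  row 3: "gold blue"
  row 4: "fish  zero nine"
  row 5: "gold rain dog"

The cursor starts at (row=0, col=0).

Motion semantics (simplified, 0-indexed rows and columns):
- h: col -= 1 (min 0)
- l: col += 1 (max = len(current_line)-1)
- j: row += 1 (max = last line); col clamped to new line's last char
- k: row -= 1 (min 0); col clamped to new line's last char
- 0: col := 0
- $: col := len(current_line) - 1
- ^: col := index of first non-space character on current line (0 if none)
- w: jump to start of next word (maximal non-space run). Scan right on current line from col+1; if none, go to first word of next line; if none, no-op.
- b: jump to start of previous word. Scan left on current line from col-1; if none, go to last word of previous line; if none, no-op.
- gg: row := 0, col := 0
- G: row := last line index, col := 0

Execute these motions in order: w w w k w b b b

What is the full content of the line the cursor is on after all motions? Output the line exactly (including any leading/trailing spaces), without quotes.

Answer: nine  sky dog

Derivation:
After 1 (w): row=0 col=6 char='s'
After 2 (w): row=0 col=10 char='d'
After 3 (w): row=1 col=0 char='l'
After 4 (k): row=0 col=0 char='n'
After 5 (w): row=0 col=6 char='s'
After 6 (b): row=0 col=0 char='n'
After 7 (b): row=0 col=0 char='n'
After 8 (b): row=0 col=0 char='n'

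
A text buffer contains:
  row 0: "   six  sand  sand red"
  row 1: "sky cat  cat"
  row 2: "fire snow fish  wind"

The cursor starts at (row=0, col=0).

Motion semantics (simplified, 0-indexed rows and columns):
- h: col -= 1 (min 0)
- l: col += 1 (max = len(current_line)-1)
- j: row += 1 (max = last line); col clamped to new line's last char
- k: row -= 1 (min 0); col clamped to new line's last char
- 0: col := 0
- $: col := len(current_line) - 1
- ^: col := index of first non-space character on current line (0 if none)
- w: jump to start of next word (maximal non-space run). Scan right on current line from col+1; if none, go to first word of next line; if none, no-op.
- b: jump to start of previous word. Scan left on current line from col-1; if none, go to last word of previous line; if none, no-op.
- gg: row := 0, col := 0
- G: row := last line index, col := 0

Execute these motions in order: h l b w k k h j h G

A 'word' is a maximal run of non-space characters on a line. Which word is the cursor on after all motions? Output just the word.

Answer: fire

Derivation:
After 1 (h): row=0 col=0 char='_'
After 2 (l): row=0 col=1 char='_'
After 3 (b): row=0 col=1 char='_'
After 4 (w): row=0 col=3 char='s'
After 5 (k): row=0 col=3 char='s'
After 6 (k): row=0 col=3 char='s'
After 7 (h): row=0 col=2 char='_'
After 8 (j): row=1 col=2 char='y'
After 9 (h): row=1 col=1 char='k'
After 10 (G): row=2 col=0 char='f'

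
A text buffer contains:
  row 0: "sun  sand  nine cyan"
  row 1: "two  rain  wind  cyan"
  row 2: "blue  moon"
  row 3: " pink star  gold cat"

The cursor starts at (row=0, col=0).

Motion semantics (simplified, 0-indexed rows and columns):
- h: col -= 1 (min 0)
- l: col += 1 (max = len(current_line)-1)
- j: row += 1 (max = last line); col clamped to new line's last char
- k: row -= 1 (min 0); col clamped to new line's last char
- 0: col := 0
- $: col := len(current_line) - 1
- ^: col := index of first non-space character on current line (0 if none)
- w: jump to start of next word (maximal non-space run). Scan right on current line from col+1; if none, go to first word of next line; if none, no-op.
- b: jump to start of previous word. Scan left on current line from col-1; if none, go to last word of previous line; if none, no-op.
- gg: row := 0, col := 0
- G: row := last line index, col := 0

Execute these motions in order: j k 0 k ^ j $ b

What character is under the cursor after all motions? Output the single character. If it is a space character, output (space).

Answer: c

Derivation:
After 1 (j): row=1 col=0 char='t'
After 2 (k): row=0 col=0 char='s'
After 3 (0): row=0 col=0 char='s'
After 4 (k): row=0 col=0 char='s'
After 5 (^): row=0 col=0 char='s'
After 6 (j): row=1 col=0 char='t'
After 7 ($): row=1 col=20 char='n'
After 8 (b): row=1 col=17 char='c'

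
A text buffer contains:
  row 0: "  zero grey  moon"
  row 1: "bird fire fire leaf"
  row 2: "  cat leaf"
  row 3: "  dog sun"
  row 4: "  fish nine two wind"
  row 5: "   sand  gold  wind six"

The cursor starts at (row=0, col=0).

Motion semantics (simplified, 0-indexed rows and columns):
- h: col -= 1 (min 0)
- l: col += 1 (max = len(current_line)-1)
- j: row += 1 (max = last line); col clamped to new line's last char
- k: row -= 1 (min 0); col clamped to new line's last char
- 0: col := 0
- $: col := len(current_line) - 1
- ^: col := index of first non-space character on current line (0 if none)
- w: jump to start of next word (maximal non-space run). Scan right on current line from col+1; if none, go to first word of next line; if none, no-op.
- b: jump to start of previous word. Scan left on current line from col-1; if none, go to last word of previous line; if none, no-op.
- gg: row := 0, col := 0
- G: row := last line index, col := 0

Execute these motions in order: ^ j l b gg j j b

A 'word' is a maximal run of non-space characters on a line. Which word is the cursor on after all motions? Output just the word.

Answer: leaf

Derivation:
After 1 (^): row=0 col=2 char='z'
After 2 (j): row=1 col=2 char='r'
After 3 (l): row=1 col=3 char='d'
After 4 (b): row=1 col=0 char='b'
After 5 (gg): row=0 col=0 char='_'
After 6 (j): row=1 col=0 char='b'
After 7 (j): row=2 col=0 char='_'
After 8 (b): row=1 col=15 char='l'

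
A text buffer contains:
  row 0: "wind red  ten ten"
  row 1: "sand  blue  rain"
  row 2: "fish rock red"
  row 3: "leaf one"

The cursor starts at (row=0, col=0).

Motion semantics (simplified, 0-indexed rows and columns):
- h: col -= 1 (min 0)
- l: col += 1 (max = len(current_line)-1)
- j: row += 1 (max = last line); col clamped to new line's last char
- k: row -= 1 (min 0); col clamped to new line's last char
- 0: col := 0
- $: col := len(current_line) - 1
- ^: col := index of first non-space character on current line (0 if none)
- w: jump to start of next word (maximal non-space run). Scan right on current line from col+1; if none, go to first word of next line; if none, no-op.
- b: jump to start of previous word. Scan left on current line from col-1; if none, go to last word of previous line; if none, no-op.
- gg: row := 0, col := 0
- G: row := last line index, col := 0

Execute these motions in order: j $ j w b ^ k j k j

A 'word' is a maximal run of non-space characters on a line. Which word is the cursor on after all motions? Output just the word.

After 1 (j): row=1 col=0 char='s'
After 2 ($): row=1 col=15 char='n'
After 3 (j): row=2 col=12 char='d'
After 4 (w): row=3 col=0 char='l'
After 5 (b): row=2 col=10 char='r'
After 6 (^): row=2 col=0 char='f'
After 7 (k): row=1 col=0 char='s'
After 8 (j): row=2 col=0 char='f'
After 9 (k): row=1 col=0 char='s'
After 10 (j): row=2 col=0 char='f'

Answer: fish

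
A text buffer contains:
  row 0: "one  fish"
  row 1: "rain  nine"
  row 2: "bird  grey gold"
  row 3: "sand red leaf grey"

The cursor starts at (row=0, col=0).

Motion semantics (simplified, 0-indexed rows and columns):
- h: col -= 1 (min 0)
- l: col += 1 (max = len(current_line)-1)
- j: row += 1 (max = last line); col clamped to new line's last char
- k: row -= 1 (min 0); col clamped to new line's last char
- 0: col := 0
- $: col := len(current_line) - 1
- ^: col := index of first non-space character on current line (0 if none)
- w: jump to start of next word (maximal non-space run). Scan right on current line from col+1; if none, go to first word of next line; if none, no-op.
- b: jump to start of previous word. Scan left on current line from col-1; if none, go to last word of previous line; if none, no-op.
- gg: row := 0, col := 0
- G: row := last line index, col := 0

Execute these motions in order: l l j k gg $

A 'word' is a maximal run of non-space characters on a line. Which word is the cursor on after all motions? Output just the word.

After 1 (l): row=0 col=1 char='n'
After 2 (l): row=0 col=2 char='e'
After 3 (j): row=1 col=2 char='i'
After 4 (k): row=0 col=2 char='e'
After 5 (gg): row=0 col=0 char='o'
After 6 ($): row=0 col=8 char='h'

Answer: fish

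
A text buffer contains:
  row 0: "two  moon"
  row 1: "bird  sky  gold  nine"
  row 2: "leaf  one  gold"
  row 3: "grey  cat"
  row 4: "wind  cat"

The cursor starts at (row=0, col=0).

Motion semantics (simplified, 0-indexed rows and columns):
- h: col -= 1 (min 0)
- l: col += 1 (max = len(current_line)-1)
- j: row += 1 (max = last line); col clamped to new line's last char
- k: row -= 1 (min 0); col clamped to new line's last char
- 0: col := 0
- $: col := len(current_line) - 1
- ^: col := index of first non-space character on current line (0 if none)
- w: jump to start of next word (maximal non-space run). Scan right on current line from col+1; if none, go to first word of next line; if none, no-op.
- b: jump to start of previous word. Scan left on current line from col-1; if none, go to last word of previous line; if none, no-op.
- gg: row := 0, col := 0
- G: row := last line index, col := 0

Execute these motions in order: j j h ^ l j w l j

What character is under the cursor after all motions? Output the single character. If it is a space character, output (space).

Answer: a

Derivation:
After 1 (j): row=1 col=0 char='b'
After 2 (j): row=2 col=0 char='l'
After 3 (h): row=2 col=0 char='l'
After 4 (^): row=2 col=0 char='l'
After 5 (l): row=2 col=1 char='e'
After 6 (j): row=3 col=1 char='r'
After 7 (w): row=3 col=6 char='c'
After 8 (l): row=3 col=7 char='a'
After 9 (j): row=4 col=7 char='a'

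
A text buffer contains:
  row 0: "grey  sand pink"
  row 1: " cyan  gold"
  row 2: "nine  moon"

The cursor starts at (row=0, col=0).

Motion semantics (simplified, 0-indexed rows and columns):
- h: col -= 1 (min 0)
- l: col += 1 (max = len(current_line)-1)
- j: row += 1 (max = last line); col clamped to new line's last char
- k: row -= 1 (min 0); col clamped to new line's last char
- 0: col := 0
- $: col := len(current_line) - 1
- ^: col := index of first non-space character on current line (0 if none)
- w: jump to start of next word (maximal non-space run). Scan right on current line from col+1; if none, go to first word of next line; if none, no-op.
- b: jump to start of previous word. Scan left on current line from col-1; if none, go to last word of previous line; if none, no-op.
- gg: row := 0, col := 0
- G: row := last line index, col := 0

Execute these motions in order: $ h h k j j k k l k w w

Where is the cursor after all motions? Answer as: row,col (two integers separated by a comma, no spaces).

Answer: 1,1

Derivation:
After 1 ($): row=0 col=14 char='k'
After 2 (h): row=0 col=13 char='n'
After 3 (h): row=0 col=12 char='i'
After 4 (k): row=0 col=12 char='i'
After 5 (j): row=1 col=10 char='d'
After 6 (j): row=2 col=9 char='n'
After 7 (k): row=1 col=9 char='l'
After 8 (k): row=0 col=9 char='d'
After 9 (l): row=0 col=10 char='_'
After 10 (k): row=0 col=10 char='_'
After 11 (w): row=0 col=11 char='p'
After 12 (w): row=1 col=1 char='c'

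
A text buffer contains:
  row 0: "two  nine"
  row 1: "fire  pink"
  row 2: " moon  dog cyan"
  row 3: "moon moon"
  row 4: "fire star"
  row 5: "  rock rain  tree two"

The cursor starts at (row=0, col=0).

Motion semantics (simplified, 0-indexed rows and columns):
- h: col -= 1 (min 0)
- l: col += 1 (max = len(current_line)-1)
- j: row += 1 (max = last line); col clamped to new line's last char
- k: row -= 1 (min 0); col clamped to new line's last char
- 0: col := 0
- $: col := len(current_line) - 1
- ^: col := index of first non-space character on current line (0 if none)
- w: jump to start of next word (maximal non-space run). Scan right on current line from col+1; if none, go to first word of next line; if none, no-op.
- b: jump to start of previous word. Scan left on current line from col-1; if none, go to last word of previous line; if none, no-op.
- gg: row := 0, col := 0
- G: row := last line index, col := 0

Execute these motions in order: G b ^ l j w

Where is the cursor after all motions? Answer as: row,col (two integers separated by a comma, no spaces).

Answer: 5,2

Derivation:
After 1 (G): row=5 col=0 char='_'
After 2 (b): row=4 col=5 char='s'
After 3 (^): row=4 col=0 char='f'
After 4 (l): row=4 col=1 char='i'
After 5 (j): row=5 col=1 char='_'
After 6 (w): row=5 col=2 char='r'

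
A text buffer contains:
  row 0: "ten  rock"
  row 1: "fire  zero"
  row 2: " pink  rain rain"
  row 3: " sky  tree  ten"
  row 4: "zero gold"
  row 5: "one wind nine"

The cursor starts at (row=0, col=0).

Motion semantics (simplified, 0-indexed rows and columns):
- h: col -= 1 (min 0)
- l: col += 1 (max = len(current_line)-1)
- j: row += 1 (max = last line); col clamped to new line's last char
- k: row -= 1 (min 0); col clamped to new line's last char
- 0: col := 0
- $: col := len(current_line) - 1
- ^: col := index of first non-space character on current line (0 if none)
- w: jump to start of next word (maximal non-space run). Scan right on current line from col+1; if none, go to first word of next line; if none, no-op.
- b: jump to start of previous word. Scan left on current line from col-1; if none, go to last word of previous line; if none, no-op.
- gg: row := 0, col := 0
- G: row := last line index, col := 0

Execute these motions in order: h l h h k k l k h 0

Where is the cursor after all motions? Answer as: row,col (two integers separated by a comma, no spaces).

Answer: 0,0

Derivation:
After 1 (h): row=0 col=0 char='t'
After 2 (l): row=0 col=1 char='e'
After 3 (h): row=0 col=0 char='t'
After 4 (h): row=0 col=0 char='t'
After 5 (k): row=0 col=0 char='t'
After 6 (k): row=0 col=0 char='t'
After 7 (l): row=0 col=1 char='e'
After 8 (k): row=0 col=1 char='e'
After 9 (h): row=0 col=0 char='t'
After 10 (0): row=0 col=0 char='t'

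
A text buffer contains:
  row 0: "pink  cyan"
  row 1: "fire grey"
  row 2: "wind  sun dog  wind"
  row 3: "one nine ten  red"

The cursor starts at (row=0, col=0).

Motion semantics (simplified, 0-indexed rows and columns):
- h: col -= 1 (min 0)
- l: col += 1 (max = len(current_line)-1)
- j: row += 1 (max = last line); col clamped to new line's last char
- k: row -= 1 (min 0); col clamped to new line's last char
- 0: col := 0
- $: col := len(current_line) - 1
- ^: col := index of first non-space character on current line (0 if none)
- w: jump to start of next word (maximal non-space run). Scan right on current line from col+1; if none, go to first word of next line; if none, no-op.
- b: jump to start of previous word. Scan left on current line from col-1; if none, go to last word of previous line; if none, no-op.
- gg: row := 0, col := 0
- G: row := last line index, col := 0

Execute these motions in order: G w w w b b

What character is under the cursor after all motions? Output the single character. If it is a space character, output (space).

Answer: n

Derivation:
After 1 (G): row=3 col=0 char='o'
After 2 (w): row=3 col=4 char='n'
After 3 (w): row=3 col=9 char='t'
After 4 (w): row=3 col=14 char='r'
After 5 (b): row=3 col=9 char='t'
After 6 (b): row=3 col=4 char='n'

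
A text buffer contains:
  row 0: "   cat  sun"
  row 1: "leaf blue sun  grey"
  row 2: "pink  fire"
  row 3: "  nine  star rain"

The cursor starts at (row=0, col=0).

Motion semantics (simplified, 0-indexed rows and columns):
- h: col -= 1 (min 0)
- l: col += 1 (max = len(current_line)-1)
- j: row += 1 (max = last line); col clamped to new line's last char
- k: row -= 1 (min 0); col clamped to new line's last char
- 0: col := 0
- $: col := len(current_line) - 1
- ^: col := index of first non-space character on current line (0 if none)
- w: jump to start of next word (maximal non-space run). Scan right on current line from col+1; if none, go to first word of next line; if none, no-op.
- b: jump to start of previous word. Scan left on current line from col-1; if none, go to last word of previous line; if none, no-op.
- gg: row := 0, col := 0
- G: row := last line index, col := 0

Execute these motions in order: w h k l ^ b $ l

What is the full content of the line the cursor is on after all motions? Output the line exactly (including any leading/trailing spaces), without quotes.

After 1 (w): row=0 col=3 char='c'
After 2 (h): row=0 col=2 char='_'
After 3 (k): row=0 col=2 char='_'
After 4 (l): row=0 col=3 char='c'
After 5 (^): row=0 col=3 char='c'
After 6 (b): row=0 col=3 char='c'
After 7 ($): row=0 col=10 char='n'
After 8 (l): row=0 col=10 char='n'

Answer:    cat  sun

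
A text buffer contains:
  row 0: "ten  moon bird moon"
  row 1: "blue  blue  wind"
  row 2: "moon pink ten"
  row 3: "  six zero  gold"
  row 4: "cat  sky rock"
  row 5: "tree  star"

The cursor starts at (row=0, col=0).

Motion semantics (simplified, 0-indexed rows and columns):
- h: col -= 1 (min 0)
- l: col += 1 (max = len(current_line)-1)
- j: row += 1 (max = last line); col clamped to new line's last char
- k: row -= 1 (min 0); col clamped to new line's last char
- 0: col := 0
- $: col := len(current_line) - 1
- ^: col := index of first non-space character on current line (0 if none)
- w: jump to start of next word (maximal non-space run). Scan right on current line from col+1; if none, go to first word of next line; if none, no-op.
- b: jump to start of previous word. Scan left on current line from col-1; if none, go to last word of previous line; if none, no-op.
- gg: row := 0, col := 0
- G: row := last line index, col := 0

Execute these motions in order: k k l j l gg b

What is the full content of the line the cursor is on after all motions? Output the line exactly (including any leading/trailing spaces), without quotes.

Answer: ten  moon bird moon

Derivation:
After 1 (k): row=0 col=0 char='t'
After 2 (k): row=0 col=0 char='t'
After 3 (l): row=0 col=1 char='e'
After 4 (j): row=1 col=1 char='l'
After 5 (l): row=1 col=2 char='u'
After 6 (gg): row=0 col=0 char='t'
After 7 (b): row=0 col=0 char='t'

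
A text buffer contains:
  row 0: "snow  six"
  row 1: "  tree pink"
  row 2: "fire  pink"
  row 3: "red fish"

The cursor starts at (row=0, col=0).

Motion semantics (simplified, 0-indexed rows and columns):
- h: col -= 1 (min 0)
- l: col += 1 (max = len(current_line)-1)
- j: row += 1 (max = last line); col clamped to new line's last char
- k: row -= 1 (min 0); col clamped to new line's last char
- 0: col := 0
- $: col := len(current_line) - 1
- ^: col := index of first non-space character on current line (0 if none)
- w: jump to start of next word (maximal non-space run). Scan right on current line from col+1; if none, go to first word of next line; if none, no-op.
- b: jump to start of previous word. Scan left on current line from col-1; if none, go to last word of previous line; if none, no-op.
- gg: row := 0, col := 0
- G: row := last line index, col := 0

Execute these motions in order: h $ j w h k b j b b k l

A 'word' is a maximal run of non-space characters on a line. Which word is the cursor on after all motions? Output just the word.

Answer: six

Derivation:
After 1 (h): row=0 col=0 char='s'
After 2 ($): row=0 col=8 char='x'
After 3 (j): row=1 col=8 char='i'
After 4 (w): row=2 col=0 char='f'
After 5 (h): row=2 col=0 char='f'
After 6 (k): row=1 col=0 char='_'
After 7 (b): row=0 col=6 char='s'
After 8 (j): row=1 col=6 char='_'
After 9 (b): row=1 col=2 char='t'
After 10 (b): row=0 col=6 char='s'
After 11 (k): row=0 col=6 char='s'
After 12 (l): row=0 col=7 char='i'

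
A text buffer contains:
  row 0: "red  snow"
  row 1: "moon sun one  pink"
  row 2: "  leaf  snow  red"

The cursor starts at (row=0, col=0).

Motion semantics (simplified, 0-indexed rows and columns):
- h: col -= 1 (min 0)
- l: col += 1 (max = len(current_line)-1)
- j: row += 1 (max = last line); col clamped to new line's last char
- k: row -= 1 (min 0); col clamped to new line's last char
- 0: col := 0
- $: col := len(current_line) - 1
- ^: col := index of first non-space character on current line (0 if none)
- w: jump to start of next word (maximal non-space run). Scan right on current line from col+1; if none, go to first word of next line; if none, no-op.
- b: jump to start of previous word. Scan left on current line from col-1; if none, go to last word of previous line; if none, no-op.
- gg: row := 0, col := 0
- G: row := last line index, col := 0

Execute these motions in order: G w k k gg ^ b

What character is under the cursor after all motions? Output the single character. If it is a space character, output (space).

After 1 (G): row=2 col=0 char='_'
After 2 (w): row=2 col=2 char='l'
After 3 (k): row=1 col=2 char='o'
After 4 (k): row=0 col=2 char='d'
After 5 (gg): row=0 col=0 char='r'
After 6 (^): row=0 col=0 char='r'
After 7 (b): row=0 col=0 char='r'

Answer: r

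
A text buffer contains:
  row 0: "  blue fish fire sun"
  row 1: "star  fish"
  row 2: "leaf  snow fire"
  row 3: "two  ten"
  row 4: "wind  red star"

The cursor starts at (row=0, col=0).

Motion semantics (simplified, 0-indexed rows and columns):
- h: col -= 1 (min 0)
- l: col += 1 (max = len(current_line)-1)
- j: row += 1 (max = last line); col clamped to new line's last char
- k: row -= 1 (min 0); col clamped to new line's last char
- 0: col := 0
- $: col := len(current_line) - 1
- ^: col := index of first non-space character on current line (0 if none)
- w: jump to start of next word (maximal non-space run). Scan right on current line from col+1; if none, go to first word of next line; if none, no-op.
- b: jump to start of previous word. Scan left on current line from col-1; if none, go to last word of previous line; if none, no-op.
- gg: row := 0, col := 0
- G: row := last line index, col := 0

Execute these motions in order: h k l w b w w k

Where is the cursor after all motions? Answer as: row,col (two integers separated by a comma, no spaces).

Answer: 0,12

Derivation:
After 1 (h): row=0 col=0 char='_'
After 2 (k): row=0 col=0 char='_'
After 3 (l): row=0 col=1 char='_'
After 4 (w): row=0 col=2 char='b'
After 5 (b): row=0 col=2 char='b'
After 6 (w): row=0 col=7 char='f'
After 7 (w): row=0 col=12 char='f'
After 8 (k): row=0 col=12 char='f'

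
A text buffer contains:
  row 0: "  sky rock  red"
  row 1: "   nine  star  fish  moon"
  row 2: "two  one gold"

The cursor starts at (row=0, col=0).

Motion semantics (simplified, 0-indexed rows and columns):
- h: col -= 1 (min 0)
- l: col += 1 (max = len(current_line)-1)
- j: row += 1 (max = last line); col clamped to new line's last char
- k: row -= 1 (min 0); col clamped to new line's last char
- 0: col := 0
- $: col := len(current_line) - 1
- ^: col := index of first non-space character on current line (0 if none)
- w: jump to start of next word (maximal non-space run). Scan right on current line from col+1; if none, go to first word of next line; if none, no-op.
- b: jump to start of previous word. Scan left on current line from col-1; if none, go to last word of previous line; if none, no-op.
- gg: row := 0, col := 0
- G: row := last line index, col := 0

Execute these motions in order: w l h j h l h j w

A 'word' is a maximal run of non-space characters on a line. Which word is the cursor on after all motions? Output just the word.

Answer: one

Derivation:
After 1 (w): row=0 col=2 char='s'
After 2 (l): row=0 col=3 char='k'
After 3 (h): row=0 col=2 char='s'
After 4 (j): row=1 col=2 char='_'
After 5 (h): row=1 col=1 char='_'
After 6 (l): row=1 col=2 char='_'
After 7 (h): row=1 col=1 char='_'
After 8 (j): row=2 col=1 char='w'
After 9 (w): row=2 col=5 char='o'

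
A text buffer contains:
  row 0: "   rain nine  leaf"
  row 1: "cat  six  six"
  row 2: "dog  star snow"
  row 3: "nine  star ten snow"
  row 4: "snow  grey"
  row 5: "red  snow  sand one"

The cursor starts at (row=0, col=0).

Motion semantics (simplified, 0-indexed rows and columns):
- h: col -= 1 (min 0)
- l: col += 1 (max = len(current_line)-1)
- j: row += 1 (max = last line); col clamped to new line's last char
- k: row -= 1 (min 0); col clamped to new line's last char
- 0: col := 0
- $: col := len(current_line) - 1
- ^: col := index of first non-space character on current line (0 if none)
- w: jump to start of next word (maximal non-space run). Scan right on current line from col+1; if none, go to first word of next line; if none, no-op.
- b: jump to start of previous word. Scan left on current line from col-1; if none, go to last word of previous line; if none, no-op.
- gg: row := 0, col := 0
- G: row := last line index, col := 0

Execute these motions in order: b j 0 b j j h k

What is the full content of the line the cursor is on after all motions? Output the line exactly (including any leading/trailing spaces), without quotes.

Answer: cat  six  six

Derivation:
After 1 (b): row=0 col=0 char='_'
After 2 (j): row=1 col=0 char='c'
After 3 (0): row=1 col=0 char='c'
After 4 (b): row=0 col=14 char='l'
After 5 (j): row=1 col=12 char='x'
After 6 (j): row=2 col=12 char='o'
After 7 (h): row=2 col=11 char='n'
After 8 (k): row=1 col=11 char='i'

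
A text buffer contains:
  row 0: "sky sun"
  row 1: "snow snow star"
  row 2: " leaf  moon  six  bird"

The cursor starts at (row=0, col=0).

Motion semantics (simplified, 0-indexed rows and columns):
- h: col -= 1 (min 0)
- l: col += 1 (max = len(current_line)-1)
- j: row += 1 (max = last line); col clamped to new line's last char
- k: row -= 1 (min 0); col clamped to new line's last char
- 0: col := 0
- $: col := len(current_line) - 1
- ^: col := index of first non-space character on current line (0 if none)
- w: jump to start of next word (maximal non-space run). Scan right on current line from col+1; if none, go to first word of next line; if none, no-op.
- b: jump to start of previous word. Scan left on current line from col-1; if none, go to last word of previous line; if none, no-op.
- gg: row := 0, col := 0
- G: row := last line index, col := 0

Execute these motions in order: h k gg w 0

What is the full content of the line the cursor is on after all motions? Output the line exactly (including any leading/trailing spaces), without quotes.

After 1 (h): row=0 col=0 char='s'
After 2 (k): row=0 col=0 char='s'
After 3 (gg): row=0 col=0 char='s'
After 4 (w): row=0 col=4 char='s'
After 5 (0): row=0 col=0 char='s'

Answer: sky sun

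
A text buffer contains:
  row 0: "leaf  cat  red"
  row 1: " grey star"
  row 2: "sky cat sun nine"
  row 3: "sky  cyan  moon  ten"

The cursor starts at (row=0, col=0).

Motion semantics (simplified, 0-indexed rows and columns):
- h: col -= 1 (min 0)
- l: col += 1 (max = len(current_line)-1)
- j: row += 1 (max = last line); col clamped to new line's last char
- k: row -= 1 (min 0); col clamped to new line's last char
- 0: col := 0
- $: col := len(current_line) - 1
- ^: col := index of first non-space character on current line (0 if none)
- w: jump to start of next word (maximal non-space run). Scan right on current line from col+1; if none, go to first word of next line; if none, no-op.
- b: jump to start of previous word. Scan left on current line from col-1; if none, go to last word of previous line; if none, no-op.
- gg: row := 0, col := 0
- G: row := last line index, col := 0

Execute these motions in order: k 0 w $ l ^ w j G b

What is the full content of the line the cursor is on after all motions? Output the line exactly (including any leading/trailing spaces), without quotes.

After 1 (k): row=0 col=0 char='l'
After 2 (0): row=0 col=0 char='l'
After 3 (w): row=0 col=6 char='c'
After 4 ($): row=0 col=13 char='d'
After 5 (l): row=0 col=13 char='d'
After 6 (^): row=0 col=0 char='l'
After 7 (w): row=0 col=6 char='c'
After 8 (j): row=1 col=6 char='s'
After 9 (G): row=3 col=0 char='s'
After 10 (b): row=2 col=12 char='n'

Answer: sky cat sun nine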